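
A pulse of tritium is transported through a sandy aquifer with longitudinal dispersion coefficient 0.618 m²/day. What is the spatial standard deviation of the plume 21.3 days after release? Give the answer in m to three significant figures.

Dispersive spreading gives a Gaussian with σ² = 2Dt; advection only shifts the center.
σ = √(2 × 0.618 × 21.3) = 5.13 m.

5.13 m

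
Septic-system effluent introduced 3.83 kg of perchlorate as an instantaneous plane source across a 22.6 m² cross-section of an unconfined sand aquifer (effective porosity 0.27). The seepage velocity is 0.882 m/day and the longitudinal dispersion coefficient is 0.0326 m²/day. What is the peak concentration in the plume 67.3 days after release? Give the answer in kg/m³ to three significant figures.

The peak of an instantaneous 1D plume sits at x = vt; there the Gaussian factor is 1 and C_max = M/(n_e·A·√(4πDt)), where n_e·A is the pore area the mass is dissolved in.
√(4πDt) = √(4π × 0.0326 × 67.3) = 5.251 m, so C_max = 3.83/(0.27 × 22.6 × 5.251) = 0.120 kg/m³.

0.120 kg/m³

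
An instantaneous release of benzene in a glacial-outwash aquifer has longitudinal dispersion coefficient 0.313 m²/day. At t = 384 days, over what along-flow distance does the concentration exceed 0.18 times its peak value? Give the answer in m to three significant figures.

57.4 m

The plume is Gaussian with σ = √(2Dt) = √(2 × 0.313 × 384) = 15.50 m.
C/C_peak = exp(−Δx²/(2σ²)) = 0.18 ⇒ Δx = σ·√(−2 ln 0.18) = 15.50 × 1.852 = 28.71 m.
Width = 2Δx = 57.4 m.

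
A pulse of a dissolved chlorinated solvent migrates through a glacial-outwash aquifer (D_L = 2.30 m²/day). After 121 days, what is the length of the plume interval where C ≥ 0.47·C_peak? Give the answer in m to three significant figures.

The plume is Gaussian with σ = √(2Dt) = √(2 × 2.30 × 121) = 23.59 m.
C/C_peak = exp(−Δx²/(2σ²)) = 0.47 ⇒ Δx = σ·√(−2 ln 0.47) = 23.59 × 1.229 = 28.99 m.
Width = 2Δx = 58.0 m.

58.0 m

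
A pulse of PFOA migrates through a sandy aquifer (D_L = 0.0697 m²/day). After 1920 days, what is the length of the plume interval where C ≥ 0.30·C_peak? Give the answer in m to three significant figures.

The plume is Gaussian with σ = √(2Dt) = √(2 × 0.0697 × 1920) = 16.36 m.
C/C_peak = exp(−Δx²/(2σ²)) = 0.30 ⇒ Δx = σ·√(−2 ln 0.30) = 16.36 × 1.552 = 25.39 m.
Width = 2Δx = 50.8 m.

50.8 m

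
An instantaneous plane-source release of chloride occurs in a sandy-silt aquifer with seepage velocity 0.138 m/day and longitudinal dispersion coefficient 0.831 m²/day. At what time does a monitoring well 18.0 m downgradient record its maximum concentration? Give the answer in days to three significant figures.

93.9 days

For the 1D instantaneous-source solution, setting ∂C/∂t = 0 at fixed x gives v²t² + 2Dt − x² = 0, so t = (√(D² + v²x²) − D)/v².
√(D² + v²x²) = √(0.831² + 0.138² × 18.0²) = 2.619; v² = 0.019044.
t = (2.619 − 0.831)/0.019044 = 93.9 days (vs. the pure-advection estimate x/v = 130 d).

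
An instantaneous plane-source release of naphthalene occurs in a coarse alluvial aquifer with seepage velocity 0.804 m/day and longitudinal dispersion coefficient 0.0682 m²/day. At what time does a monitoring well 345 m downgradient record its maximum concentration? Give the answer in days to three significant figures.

429 days

For the 1D instantaneous-source solution, setting ∂C/∂t = 0 at fixed x gives v²t² + 2Dt − x² = 0, so t = (√(D² + v²x²) − D)/v².
√(D² + v²x²) = √(0.0682² + 0.804² × 345²) = 277.4; v² = 0.646416.
t = (277.4 − 0.0682)/0.646416 = 429 days (vs. the pure-advection estimate x/v = 429 d).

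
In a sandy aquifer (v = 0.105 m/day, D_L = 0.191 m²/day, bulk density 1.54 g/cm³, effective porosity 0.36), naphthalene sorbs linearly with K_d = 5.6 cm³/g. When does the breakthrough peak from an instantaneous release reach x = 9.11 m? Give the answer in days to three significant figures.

Retardation factor R = 1 + ρ_b·K_d/n = 1 + 1.54 × 5.6/0.36 = 24.96.
Sorption retards both mechanisms: v_R = v/R = 0.004207 m/day, D_R = D/R = 0.007652 m²/day.
Peak time from v_R²t² + 2D_R t − x² = 0: t = (√(D_R² + v_R²x²) − D_R)/v_R².
√(D_R² + v_R²x²) = √(0.007652² + 0.004207² × 9.11²) = 0.03908; v_R² = 1.770e-05.
t = (0.03908 − 0.007652)/1.770e-05 = 1780 days.

1780 days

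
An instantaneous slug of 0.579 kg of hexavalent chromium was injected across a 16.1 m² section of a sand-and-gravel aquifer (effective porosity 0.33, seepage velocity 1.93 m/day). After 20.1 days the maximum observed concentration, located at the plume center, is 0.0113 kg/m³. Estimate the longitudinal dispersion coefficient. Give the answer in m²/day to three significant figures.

At the plume center C_max = M/(n_e·A·√(4πDt)), so D = M²/(4πt·(n_e·A·C_max)²).
n_e·A·C_max = 0.33 × 16.1 × 0.0113 = 0.06004 kg/m.
D = 0.579²/(4π × 20.1 × 0.06004²) = 0.368 m²/day.

0.368 m²/day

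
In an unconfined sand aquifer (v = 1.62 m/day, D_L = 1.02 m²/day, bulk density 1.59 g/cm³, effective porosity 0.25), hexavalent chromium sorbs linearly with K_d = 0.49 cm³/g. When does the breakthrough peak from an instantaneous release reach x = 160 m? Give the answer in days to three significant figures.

Retardation factor R = 1 + ρ_b·K_d/n = 1 + 1.59 × 0.49/0.25 = 4.116.
Sorption retards both mechanisms: v_R = v/R = 0.3936 m/day, D_R = D/R = 0.2478 m²/day.
Peak time from v_R²t² + 2D_R t − x² = 0: t = (√(D_R² + v_R²x²) − D_R)/v_R².
√(D_R² + v_R²x²) = √(0.2478² + 0.3936² × 160²) = 62.98; v_R² = 0.1549.
t = (62.98 − 0.2478)/0.1549 = 405 days.

405 days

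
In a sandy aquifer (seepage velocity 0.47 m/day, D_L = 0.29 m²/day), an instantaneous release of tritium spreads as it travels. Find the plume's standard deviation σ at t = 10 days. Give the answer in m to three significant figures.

2.41 m

Dispersive spreading gives a Gaussian with σ² = 2Dt; advection only shifts the center.
σ = √(2 × 0.29 × 10) = 2.41 m.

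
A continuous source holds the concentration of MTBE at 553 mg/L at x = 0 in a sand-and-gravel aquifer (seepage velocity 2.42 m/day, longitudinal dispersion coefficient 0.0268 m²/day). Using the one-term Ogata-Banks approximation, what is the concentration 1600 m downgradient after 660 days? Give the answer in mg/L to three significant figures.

176 mg/L

For a continuous step input, C/C₀ ≈ ½·erfc((x−vt)/(2√(Dt))).
vt = 2.42 × 660 = 1597.2 m and 2√(Dt) = 2√(0.0268 × 660) = 8.411 m.
Argument (x−vt)/(2√(Dt)) = (1600 − 1597.2)/8.411 = 0.3329; ½·erfc(0.3329) = 0.3189.
C = 553 × 0.3189 = 176 mg/L.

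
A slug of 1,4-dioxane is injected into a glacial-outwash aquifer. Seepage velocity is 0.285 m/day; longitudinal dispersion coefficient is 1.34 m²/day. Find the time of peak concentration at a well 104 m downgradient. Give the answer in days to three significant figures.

For the 1D instantaneous-source solution, setting ∂C/∂t = 0 at fixed x gives v²t² + 2Dt − x² = 0, so t = (√(D² + v²x²) − D)/v².
√(D² + v²x²) = √(1.34² + 0.285² × 104²) = 29.67; v² = 0.081225.
t = (29.67 − 1.34)/0.081225 = 349 days (vs. the pure-advection estimate x/v = 365 d).

349 days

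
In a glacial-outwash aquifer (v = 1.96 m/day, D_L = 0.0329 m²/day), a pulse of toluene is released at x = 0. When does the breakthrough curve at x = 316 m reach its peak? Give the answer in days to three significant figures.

For the 1D instantaneous-source solution, setting ∂C/∂t = 0 at fixed x gives v²t² + 2Dt − x² = 0, so t = (√(D² + v²x²) − D)/v².
√(D² + v²x²) = √(0.0329² + 1.96² × 316²) = 619.4; v² = 3.8416.
t = (619.4 − 0.0329)/3.8416 = 161 days (vs. the pure-advection estimate x/v = 161 d).

161 days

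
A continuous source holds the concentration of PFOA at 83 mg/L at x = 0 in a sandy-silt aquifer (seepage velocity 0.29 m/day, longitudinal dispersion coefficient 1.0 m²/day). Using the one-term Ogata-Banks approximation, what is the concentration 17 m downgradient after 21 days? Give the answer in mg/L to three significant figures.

3.83 mg/L

For a continuous step input, C/C₀ ≈ ½·erfc((x−vt)/(2√(Dt))).
vt = 0.29 × 21 = 6.09 m and 2√(Dt) = 2√(1.0 × 21) = 9.165 m.
Argument (x−vt)/(2√(Dt)) = (17 − 6.09)/9.165 = 1.190; ½·erfc(1.190) = 0.04620.
C = 83 × 0.04620 = 3.83 mg/L.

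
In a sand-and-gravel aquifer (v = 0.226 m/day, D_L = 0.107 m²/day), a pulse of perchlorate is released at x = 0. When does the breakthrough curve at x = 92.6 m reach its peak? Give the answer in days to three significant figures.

408 days

For the 1D instantaneous-source solution, setting ∂C/∂t = 0 at fixed x gives v²t² + 2Dt − x² = 0, so t = (√(D² + v²x²) − D)/v².
√(D² + v²x²) = √(0.107² + 0.226² × 92.6²) = 20.93; v² = 0.051076.
t = (20.93 − 0.107)/0.051076 = 408 days (vs. the pure-advection estimate x/v = 410 d).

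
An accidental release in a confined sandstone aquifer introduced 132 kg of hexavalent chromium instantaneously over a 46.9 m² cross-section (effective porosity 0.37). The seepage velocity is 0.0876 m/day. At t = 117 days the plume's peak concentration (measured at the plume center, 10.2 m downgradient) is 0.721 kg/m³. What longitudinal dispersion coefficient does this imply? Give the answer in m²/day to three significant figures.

At the plume center C_max = M/(n_e·A·√(4πDt)), so D = M²/(4πt·(n_e·A·C_max)²).
n_e·A·C_max = 0.37 × 46.9 × 0.721 = 12.51 kg/m.
D = 132²/(4π × 117 × 12.51²) = 0.0757 m²/day.

0.0757 m²/day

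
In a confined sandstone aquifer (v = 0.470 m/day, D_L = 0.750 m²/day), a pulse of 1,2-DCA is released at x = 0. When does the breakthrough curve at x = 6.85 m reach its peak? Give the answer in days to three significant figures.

11.6 days

For the 1D instantaneous-source solution, setting ∂C/∂t = 0 at fixed x gives v²t² + 2Dt − x² = 0, so t = (√(D² + v²x²) − D)/v².
√(D² + v²x²) = √(0.750² + 0.470² × 6.85²) = 3.306; v² = 0.2209.
t = (3.306 − 0.750)/0.2209 = 11.6 days (vs. the pure-advection estimate x/v = 14.6 d).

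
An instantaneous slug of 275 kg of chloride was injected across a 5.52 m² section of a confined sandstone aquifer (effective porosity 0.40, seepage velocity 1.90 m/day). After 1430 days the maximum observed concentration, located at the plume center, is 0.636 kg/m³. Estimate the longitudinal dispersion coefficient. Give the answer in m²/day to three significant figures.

2.13 m²/day

At the plume center C_max = M/(n_e·A·√(4πDt)), so D = M²/(4πt·(n_e·A·C_max)²).
n_e·A·C_max = 0.40 × 5.52 × 0.636 = 1.404 kg/m.
D = 275²/(4π × 1430 × 1.404²) = 2.13 m²/day.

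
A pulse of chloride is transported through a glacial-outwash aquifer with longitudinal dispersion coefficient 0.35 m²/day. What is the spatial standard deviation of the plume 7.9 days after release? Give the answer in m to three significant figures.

2.35 m

Dispersive spreading gives a Gaussian with σ² = 2Dt; advection only shifts the center.
σ = √(2 × 0.35 × 7.9) = 2.35 m.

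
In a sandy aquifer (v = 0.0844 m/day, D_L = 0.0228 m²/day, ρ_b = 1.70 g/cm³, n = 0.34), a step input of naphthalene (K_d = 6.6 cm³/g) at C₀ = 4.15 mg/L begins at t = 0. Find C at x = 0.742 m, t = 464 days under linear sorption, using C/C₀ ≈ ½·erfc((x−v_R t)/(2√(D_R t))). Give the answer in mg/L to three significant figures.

2.90 mg/L

Retardation factor R = 1 + ρ_b·K_d/n = 1 + 1.70 × 6.6/0.34 = 34.00.
Sorption retards both mechanisms: v_R = v/R = 0.002482 m/day, D_R = D/R = 0.0006706 m²/day.
v_R·t = 0.002482 × 464 = 1.151648 m; 2√(D_R t) = 1.116 m; argument = (0.742 − 1.151648)/1.116 = -0.3671.
C = C₀ × ½·erfc(-0.3671) = 4.15 × 0.6982 = 2.90 mg/L.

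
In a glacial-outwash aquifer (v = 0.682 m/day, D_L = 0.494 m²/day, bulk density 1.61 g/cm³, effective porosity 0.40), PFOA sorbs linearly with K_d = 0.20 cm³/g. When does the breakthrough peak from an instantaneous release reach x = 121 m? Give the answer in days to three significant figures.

Retardation factor R = 1 + ρ_b·K_d/n = 1 + 1.61 × 0.20/0.40 = 1.805.
Sorption retards both mechanisms: v_R = v/R = 0.3778 m/day, D_R = D/R = 0.2737 m²/day.
Peak time from v_R²t² + 2D_R t − x² = 0: t = (√(D_R² + v_R²x²) − D_R)/v_R².
√(D_R² + v_R²x²) = √(0.2737² + 0.3778² × 121²) = 45.71; v_R² = 0.1427.
t = (45.71 − 0.2737)/0.1427 = 318 days.

318 days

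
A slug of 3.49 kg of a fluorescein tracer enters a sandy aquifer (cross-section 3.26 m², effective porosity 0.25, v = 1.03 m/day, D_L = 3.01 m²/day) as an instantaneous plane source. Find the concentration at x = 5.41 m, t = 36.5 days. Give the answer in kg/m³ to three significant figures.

For an instantaneous plane source, C(x,t) = M/(n_e·A·√(4πDt)) · exp(−(x−vt)²/(4Dt)), with n_e·A the pore (flow) area.
Plume center vt = 1.03 × 36.5 = 37.595 m, so the well at 5.41 m is 32.185 m upgradient of the peak.
√(4πDt) = 37.16 m, giving peak height M/(n_e·A·√(4πDt)) = 3.49/(0.25 × 3.26 × 37.16) = 0.1152 kg/m³.
(x−vt)²/(4Dt) = (-32.185)²/(4 × 3.01 × 36.5) = 2.357; exp(−2.357) = 0.09470.
C = 0.1152 × 0.09470 = 0.0109 kg/m³.

0.0109 kg/m³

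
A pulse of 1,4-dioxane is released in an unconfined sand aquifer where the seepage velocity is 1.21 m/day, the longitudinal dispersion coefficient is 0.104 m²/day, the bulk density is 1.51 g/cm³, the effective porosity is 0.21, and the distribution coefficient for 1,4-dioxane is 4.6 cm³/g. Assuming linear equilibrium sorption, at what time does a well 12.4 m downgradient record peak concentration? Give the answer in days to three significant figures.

347 days

Retardation factor R = 1 + ρ_b·K_d/n = 1 + 1.51 × 4.6/0.21 = 34.08.
Sorption retards both mechanisms: v_R = v/R = 0.03550 m/day, D_R = D/R = 0.003052 m²/day.
Peak time from v_R²t² + 2D_R t − x² = 0: t = (√(D_R² + v_R²x²) − D_R)/v_R².
√(D_R² + v_R²x²) = √(0.003052² + 0.03550² × 12.4²) = 0.4402; v_R² = 0.001260.
t = (0.4402 − 0.003052)/0.001260 = 347 days.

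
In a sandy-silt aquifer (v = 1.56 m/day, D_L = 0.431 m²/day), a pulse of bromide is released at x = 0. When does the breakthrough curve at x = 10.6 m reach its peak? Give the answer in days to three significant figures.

6.62 days

For the 1D instantaneous-source solution, setting ∂C/∂t = 0 at fixed x gives v²t² + 2Dt − x² = 0, so t = (√(D² + v²x²) − D)/v².
√(D² + v²x²) = √(0.431² + 1.56² × 10.6²) = 16.54; v² = 2.4336.
t = (16.54 − 0.431)/2.4336 = 6.62 days (vs. the pure-advection estimate x/v = 6.79 d).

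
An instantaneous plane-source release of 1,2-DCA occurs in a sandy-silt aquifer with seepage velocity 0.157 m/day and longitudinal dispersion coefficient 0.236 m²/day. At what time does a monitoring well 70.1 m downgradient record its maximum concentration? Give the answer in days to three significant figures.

437 days

For the 1D instantaneous-source solution, setting ∂C/∂t = 0 at fixed x gives v²t² + 2Dt − x² = 0, so t = (√(D² + v²x²) − D)/v².
√(D² + v²x²) = √(0.236² + 0.157² × 70.1²) = 11.01; v² = 0.024649.
t = (11.01 − 0.236)/0.024649 = 437 days (vs. the pure-advection estimate x/v = 446 d).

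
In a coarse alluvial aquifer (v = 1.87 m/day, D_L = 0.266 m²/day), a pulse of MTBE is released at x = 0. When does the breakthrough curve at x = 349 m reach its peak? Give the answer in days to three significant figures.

For the 1D instantaneous-source solution, setting ∂C/∂t = 0 at fixed x gives v²t² + 2Dt − x² = 0, so t = (√(D² + v²x²) − D)/v².
√(D² + v²x²) = √(0.266² + 1.87² × 349²) = 652.6; v² = 3.4969.
t = (652.6 − 0.266)/3.4969 = 187 days (vs. the pure-advection estimate x/v = 187 d).

187 days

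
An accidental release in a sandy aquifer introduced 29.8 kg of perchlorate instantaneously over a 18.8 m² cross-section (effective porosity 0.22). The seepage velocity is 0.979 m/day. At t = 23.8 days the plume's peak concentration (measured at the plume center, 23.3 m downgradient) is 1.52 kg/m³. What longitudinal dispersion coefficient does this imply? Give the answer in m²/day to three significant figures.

0.0751 m²/day

At the plume center C_max = M/(n_e·A·√(4πDt)), so D = M²/(4πt·(n_e·A·C_max)²).
n_e·A·C_max = 0.22 × 18.8 × 1.52 = 6.287 kg/m.
D = 29.8²/(4π × 23.8 × 6.287²) = 0.0751 m²/day.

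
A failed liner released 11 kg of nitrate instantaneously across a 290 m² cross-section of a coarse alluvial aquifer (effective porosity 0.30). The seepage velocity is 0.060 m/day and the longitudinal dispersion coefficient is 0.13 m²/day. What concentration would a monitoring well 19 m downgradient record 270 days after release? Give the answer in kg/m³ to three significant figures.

0.00569 kg/m³

For an instantaneous plane source, C(x,t) = M/(n_e·A·√(4πDt)) · exp(−(x−vt)²/(4Dt)), with n_e·A the pore (flow) area.
Plume center vt = 0.060 × 270 = 16.2 m, so the well at 19 m is 2.8 m downgradient of the peak.
√(4πDt) = 21.00 m, giving peak height M/(n_e·A·√(4πDt)) = 11/(0.30 × 290 × 21.00) = 0.006021 kg/m³.
(x−vt)²/(4Dt) = (2.8)²/(4 × 0.13 × 270) = 0.05584; exp(−0.05584) = 0.9457.
C = 0.006021 × 0.9457 = 0.00569 kg/m³.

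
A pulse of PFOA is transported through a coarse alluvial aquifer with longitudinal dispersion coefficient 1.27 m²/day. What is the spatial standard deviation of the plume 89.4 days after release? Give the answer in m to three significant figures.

15.1 m

Dispersive spreading gives a Gaussian with σ² = 2Dt; advection only shifts the center.
σ = √(2 × 1.27 × 89.4) = 15.1 m.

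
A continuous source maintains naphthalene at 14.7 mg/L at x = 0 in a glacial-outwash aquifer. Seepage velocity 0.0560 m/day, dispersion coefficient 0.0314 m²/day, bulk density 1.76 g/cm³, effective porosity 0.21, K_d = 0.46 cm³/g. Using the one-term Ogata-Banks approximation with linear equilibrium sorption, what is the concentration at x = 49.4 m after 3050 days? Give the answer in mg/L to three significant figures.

0.173 mg/L

Retardation factor R = 1 + ρ_b·K_d/n = 1 + 1.76 × 0.46/0.21 = 4.855.
Sorption retards both mechanisms: v_R = v/R = 0.01153 m/day, D_R = D/R = 0.006468 m²/day.
v_R·t = 0.01153 × 3050 = 35.1665 m; 2√(D_R t) = 8.883 m; argument = (49.4 − 35.1665)/8.883 = 1.602.
C = C₀ × ½·erfc(1.602) = 14.7 × 0.01174 = 0.173 mg/L.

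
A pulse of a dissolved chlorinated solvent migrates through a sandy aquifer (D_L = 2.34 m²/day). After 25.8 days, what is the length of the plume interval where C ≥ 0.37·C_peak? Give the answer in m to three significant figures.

31.0 m

The plume is Gaussian with σ = √(2Dt) = √(2 × 2.34 × 25.8) = 10.99 m.
C/C_peak = exp(−Δx²/(2σ²)) = 0.37 ⇒ Δx = σ·√(−2 ln 0.37) = 10.99 × 1.410 = 15.50 m.
Width = 2Δx = 31.0 m.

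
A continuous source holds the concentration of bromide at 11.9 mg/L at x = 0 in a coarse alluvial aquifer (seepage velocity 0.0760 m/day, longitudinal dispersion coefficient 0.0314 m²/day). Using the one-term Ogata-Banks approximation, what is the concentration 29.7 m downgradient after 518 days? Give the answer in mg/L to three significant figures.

For a continuous step input, C/C₀ ≈ ½·erfc((x−vt)/(2√(Dt))).
vt = 0.0760 × 518 = 39.368 m and 2√(Dt) = 2√(0.0314 × 518) = 8.066 m.
Argument (x−vt)/(2√(Dt)) = (29.7 − 39.368)/8.066 = -1.199; ½·erfc(-1.199) = 0.9550.
C = 11.9 × 0.9550 = 11.4 mg/L.

11.4 mg/L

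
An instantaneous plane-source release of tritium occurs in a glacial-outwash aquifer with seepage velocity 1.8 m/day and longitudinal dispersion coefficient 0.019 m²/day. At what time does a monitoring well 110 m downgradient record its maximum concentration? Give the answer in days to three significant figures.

61.1 days

For the 1D instantaneous-source solution, setting ∂C/∂t = 0 at fixed x gives v²t² + 2Dt − x² = 0, so t = (√(D² + v²x²) − D)/v².
√(D² + v²x²) = √(0.019² + 1.8² × 110²) = 198.0; v² = 3.24.
t = (198.0 − 0.019)/3.24 = 61.1 days (vs. the pure-advection estimate x/v = 61.1 d).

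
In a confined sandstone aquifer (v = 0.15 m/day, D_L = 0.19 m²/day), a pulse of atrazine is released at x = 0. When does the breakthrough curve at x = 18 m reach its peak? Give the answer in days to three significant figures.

For the 1D instantaneous-source solution, setting ∂C/∂t = 0 at fixed x gives v²t² + 2Dt − x² = 0, so t = (√(D² + v²x²) − D)/v².
√(D² + v²x²) = √(0.19² + 0.15² × 18²) = 2.707; v² = 0.0225.
t = (2.707 − 0.19)/0.0225 = 112 days (vs. the pure-advection estimate x/v = 120 d).

112 days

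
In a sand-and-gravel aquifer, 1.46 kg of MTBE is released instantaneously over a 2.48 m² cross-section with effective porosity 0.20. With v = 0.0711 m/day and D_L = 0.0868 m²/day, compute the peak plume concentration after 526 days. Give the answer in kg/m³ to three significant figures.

0.123 kg/m³

The peak of an instantaneous 1D plume sits at x = vt; there the Gaussian factor is 1 and C_max = M/(n_e·A·√(4πDt)), where n_e·A is the pore area the mass is dissolved in.
√(4πDt) = √(4π × 0.0868 × 526) = 23.95 m, so C_max = 1.46/(0.20 × 2.48 × 23.95) = 0.123 kg/m³.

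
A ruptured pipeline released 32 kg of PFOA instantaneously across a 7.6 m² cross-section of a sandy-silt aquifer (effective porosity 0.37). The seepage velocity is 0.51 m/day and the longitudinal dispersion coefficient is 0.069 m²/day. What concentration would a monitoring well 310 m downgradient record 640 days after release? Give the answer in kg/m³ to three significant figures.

0.105 kg/m³

For an instantaneous plane source, C(x,t) = M/(n_e·A·√(4πDt)) · exp(−(x−vt)²/(4Dt)), with n_e·A the pore (flow) area.
Plume center vt = 0.51 × 640 = 326.4 m, so the well at 310 m is 16.4 m upgradient of the peak.
√(4πDt) = 23.56 m, giving peak height M/(n_e·A·√(4πDt)) = 32/(0.37 × 7.6 × 23.56) = 0.4830 kg/m³.
(x−vt)²/(4Dt) = (-16.4)²/(4 × 0.069 × 640) = 1.523; exp(−1.523) = 0.2181.
C = 0.4830 × 0.2181 = 0.105 kg/m³.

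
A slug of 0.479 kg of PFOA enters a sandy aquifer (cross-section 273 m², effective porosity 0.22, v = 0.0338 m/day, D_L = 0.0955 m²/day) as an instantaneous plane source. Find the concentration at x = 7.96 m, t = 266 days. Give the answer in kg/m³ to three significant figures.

0.000442 kg/m³

For an instantaneous plane source, C(x,t) = M/(n_e·A·√(4πDt)) · exp(−(x−vt)²/(4Dt)), with n_e·A the pore (flow) area.
Plume center vt = 0.0338 × 266 = 8.9908 m, so the well at 7.96 m is 1.0308 m upgradient of the peak.
√(4πDt) = 17.87 m, giving peak height M/(n_e·A·√(4πDt)) = 0.479/(0.22 × 273 × 17.87) = 0.0004463 kg/m³.
(x−vt)²/(4Dt) = (-1.0308)²/(4 × 0.0955 × 266) = 0.01046; exp(−0.01046) = 0.9896.
C = 0.0004463 × 0.9896 = 0.000442 kg/m³.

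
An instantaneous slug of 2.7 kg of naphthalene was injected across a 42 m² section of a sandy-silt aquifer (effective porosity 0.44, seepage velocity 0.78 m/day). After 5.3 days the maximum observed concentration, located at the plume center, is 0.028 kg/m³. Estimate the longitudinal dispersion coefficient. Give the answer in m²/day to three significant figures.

0.409 m²/day

At the plume center C_max = M/(n_e·A·√(4πDt)), so D = M²/(4πt·(n_e·A·C_max)²).
n_e·A·C_max = 0.44 × 42 × 0.028 = 0.5174 kg/m.
D = 2.7²/(4π × 5.3 × 0.5174²) = 0.409 m²/day.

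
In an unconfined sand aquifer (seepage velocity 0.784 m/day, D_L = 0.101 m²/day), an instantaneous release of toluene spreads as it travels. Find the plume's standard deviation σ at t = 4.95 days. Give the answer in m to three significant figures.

Dispersive spreading gives a Gaussian with σ² = 2Dt; advection only shifts the center.
σ = √(2 × 0.101 × 4.95) = 1.00 m.

1.00 m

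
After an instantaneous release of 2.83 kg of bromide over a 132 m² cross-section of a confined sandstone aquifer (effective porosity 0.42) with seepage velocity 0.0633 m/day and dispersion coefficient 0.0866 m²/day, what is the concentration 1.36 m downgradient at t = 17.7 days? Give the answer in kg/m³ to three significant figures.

For an instantaneous plane source, C(x,t) = M/(n_e·A·√(4πDt)) · exp(−(x−vt)²/(4Dt)), with n_e·A the pore (flow) area.
Plume center vt = 0.0633 × 17.7 = 1.12041 m, so the well at 1.36 m is 0.23959 m downgradient of the peak.
√(4πDt) = 4.389 m, giving peak height M/(n_e·A·√(4πDt)) = 2.83/(0.42 × 132 × 4.389) = 0.01163 kg/m³.
(x−vt)²/(4Dt) = (0.23959)²/(4 × 0.0866 × 17.7) = 0.009362; exp(−0.009362) = 0.9907.
C = 0.01163 × 0.9907 = 0.0115 kg/m³.

0.0115 kg/m³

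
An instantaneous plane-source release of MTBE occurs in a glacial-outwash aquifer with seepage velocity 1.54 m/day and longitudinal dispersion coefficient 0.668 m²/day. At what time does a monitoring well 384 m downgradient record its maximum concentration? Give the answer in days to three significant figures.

249 days

For the 1D instantaneous-source solution, setting ∂C/∂t = 0 at fixed x gives v²t² + 2Dt − x² = 0, so t = (√(D² + v²x²) − D)/v².
√(D² + v²x²) = √(0.668² + 1.54² × 384²) = 591.4; v² = 2.3716.
t = (591.4 − 0.668)/2.3716 = 249 days (vs. the pure-advection estimate x/v = 249 d).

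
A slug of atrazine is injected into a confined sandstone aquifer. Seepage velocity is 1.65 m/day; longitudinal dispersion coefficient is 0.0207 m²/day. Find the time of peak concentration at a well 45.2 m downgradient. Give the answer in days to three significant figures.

For the 1D instantaneous-source solution, setting ∂C/∂t = 0 at fixed x gives v²t² + 2Dt − x² = 0, so t = (√(D² + v²x²) − D)/v².
√(D² + v²x²) = √(0.0207² + 1.65² × 45.2²) = 74.58; v² = 2.7225.
t = (74.58 − 0.0207)/2.7225 = 27.4 days (vs. the pure-advection estimate x/v = 27.4 d).

27.4 days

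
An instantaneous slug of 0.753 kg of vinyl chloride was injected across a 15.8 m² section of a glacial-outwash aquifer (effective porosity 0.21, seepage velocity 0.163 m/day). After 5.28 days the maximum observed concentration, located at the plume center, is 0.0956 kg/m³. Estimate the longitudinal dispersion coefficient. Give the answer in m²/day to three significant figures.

At the plume center C_max = M/(n_e·A·√(4πDt)), so D = M²/(4πt·(n_e·A·C_max)²).
n_e·A·C_max = 0.21 × 15.8 × 0.0956 = 0.3172 kg/m.
D = 0.753²/(4π × 5.28 × 0.3172²) = 0.0849 m²/day.

0.0849 m²/day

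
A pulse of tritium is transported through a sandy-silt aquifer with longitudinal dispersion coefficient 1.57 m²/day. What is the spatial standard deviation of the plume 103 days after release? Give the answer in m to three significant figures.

18.0 m

Dispersive spreading gives a Gaussian with σ² = 2Dt; advection only shifts the center.
σ = √(2 × 1.57 × 103) = 18.0 m.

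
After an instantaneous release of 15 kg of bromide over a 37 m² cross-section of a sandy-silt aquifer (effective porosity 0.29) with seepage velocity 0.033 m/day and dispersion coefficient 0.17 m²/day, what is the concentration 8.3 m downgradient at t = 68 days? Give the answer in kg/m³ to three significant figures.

For an instantaneous plane source, C(x,t) = M/(n_e·A·√(4πDt)) · exp(−(x−vt)²/(4Dt)), with n_e·A the pore (flow) area.
Plume center vt = 0.033 × 68 = 2.244 m, so the well at 8.3 m is 6.056 m downgradient of the peak.
√(4πDt) = 12.05 m, giving peak height M/(n_e·A·√(4πDt)) = 15/(0.29 × 37 × 12.05) = 0.1160 kg/m³.
(x−vt)²/(4Dt) = (6.056)²/(4 × 0.17 × 68) = 0.7931; exp(−0.7931) = 0.4524.
C = 0.1160 × 0.4524 = 0.0525 kg/m³.

0.0525 kg/m³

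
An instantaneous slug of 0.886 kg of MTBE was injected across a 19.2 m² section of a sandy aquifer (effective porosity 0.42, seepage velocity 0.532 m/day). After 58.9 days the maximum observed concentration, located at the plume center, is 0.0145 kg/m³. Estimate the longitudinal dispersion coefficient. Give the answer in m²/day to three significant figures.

At the plume center C_max = M/(n_e·A·√(4πDt)), so D = M²/(4πt·(n_e·A·C_max)²).
n_e·A·C_max = 0.42 × 19.2 × 0.0145 = 0.1169 kg/m.
D = 0.886²/(4π × 58.9 × 0.1169²) = 0.0776 m²/day.

0.0776 m²/day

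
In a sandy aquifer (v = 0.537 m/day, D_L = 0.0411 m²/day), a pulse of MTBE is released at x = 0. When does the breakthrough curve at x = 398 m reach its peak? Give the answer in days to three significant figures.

741 days

For the 1D instantaneous-source solution, setting ∂C/∂t = 0 at fixed x gives v²t² + 2Dt − x² = 0, so t = (√(D² + v²x²) − D)/v².
√(D² + v²x²) = √(0.0411² + 0.537² × 398²) = 213.7; v² = 0.288369.
t = (213.7 − 0.0411)/0.288369 = 741 days (vs. the pure-advection estimate x/v = 741 d).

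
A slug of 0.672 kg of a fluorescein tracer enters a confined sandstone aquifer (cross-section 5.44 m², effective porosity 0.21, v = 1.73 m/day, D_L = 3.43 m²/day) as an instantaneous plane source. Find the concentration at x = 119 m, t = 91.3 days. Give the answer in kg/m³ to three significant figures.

0.00279 kg/m³

For an instantaneous plane source, C(x,t) = M/(n_e·A·√(4πDt)) · exp(−(x−vt)²/(4Dt)), with n_e·A the pore (flow) area.
Plume center vt = 1.73 × 91.3 = 157.949 m, so the well at 119 m is 38.949 m upgradient of the peak.
√(4πDt) = 62.73 m, giving peak height M/(n_e·A·√(4πDt)) = 0.672/(0.21 × 5.44 × 62.73) = 0.009377 kg/m³.
(x−vt)²/(4Dt) = (-38.949)²/(4 × 3.43 × 91.3) = 1.211; exp(−1.211) = 0.2979.
C = 0.009377 × 0.2979 = 0.00279 kg/m³.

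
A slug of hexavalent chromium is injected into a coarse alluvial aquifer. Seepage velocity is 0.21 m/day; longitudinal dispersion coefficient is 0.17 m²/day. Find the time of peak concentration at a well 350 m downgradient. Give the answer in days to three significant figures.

1660 days

For the 1D instantaneous-source solution, setting ∂C/∂t = 0 at fixed x gives v²t² + 2Dt − x² = 0, so t = (√(D² + v²x²) − D)/v².
√(D² + v²x²) = √(0.17² + 0.21² × 350²) = 73.50; v² = 0.0441.
t = (73.50 − 0.17)/0.0441 = 1660 days (vs. the pure-advection estimate x/v = 1670 d).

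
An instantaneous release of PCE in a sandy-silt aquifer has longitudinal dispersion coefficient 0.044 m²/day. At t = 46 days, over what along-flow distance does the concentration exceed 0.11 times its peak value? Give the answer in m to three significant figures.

8.45 m

The plume is Gaussian with σ = √(2Dt) = √(2 × 0.044 × 46) = 2.012 m.
C/C_peak = exp(−Δx²/(2σ²)) = 0.11 ⇒ Δx = σ·√(−2 ln 0.11) = 2.012 × 2.101 = 4.227 m.
Width = 2Δx = 8.45 m.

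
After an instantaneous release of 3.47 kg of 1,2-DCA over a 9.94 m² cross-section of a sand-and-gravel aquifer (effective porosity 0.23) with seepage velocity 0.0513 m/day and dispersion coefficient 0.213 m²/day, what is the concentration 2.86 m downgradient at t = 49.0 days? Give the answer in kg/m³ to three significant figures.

For an instantaneous plane source, C(x,t) = M/(n_e·A·√(4πDt)) · exp(−(x−vt)²/(4Dt)), with n_e·A the pore (flow) area.
Plume center vt = 0.0513 × 49.0 = 2.5137 m, so the well at 2.86 m is 0.3463 m downgradient of the peak.
√(4πDt) = 11.45 m, giving peak height M/(n_e·A·√(4πDt)) = 3.47/(0.23 × 9.94 × 11.45) = 0.1326 kg/m³.
(x−vt)²/(4Dt) = (0.3463)²/(4 × 0.213 × 49.0) = 0.002873; exp(−0.002873) = 0.9971.
C = 0.1326 × 0.9971 = 0.132 kg/m³.

0.132 kg/m³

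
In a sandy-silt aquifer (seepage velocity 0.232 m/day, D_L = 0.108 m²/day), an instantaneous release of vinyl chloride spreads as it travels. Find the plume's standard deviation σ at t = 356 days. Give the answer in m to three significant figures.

8.77 m

Dispersive spreading gives a Gaussian with σ² = 2Dt; advection only shifts the center.
σ = √(2 × 0.108 × 356) = 8.77 m.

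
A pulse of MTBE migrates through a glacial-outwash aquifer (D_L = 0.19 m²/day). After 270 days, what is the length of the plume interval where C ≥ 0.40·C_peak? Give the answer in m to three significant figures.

27.4 m

The plume is Gaussian with σ = √(2Dt) = √(2 × 0.19 × 270) = 10.13 m.
C/C_peak = exp(−Δx²/(2σ²)) = 0.40 ⇒ Δx = σ·√(−2 ln 0.40) = 10.13 × 1.354 = 13.72 m.
Width = 2Δx = 27.4 m.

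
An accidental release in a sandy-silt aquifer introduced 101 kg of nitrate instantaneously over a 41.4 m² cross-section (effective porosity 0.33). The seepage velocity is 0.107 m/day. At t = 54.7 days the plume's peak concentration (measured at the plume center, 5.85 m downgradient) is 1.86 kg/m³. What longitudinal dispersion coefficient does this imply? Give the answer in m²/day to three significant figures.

0.0230 m²/day

At the plume center C_max = M/(n_e·A·√(4πDt)), so D = M²/(4πt·(n_e·A·C_max)²).
n_e·A·C_max = 0.33 × 41.4 × 1.86 = 25.41 kg/m.
D = 101²/(4π × 54.7 × 25.41²) = 0.0230 m²/day.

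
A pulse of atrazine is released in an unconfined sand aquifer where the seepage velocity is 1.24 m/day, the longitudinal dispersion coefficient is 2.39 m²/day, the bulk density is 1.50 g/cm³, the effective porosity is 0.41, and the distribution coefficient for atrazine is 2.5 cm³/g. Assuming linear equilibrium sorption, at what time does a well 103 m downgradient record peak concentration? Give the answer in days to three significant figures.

Retardation factor R = 1 + ρ_b·K_d/n = 1 + 1.50 × 2.5/0.41 = 10.15.
Sorption retards both mechanisms: v_R = v/R = 0.1222 m/day, D_R = D/R = 0.2355 m²/day.
Peak time from v_R²t² + 2D_R t − x² = 0: t = (√(D_R² + v_R²x²) − D_R)/v_R².
√(D_R² + v_R²x²) = √(0.2355² + 0.1222² × 103²) = 12.59; v_R² = 0.01493.
t = (12.59 − 0.2355)/0.01493 = 827 days.

827 days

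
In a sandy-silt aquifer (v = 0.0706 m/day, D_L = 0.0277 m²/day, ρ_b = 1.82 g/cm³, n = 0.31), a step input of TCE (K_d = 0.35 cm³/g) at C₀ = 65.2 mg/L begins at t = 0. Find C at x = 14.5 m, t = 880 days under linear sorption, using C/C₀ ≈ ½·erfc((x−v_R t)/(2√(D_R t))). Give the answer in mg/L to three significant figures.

60.5 mg/L

Retardation factor R = 1 + ρ_b·K_d/n = 1 + 1.82 × 0.35/0.31 = 3.055.
Sorption retards both mechanisms: v_R = v/R = 0.02311 m/day, D_R = D/R = 0.009067 m²/day.
v_R·t = 0.02311 × 880 = 20.3368 m; 2√(D_R t) = 5.649 m; argument = (14.5 − 20.3368)/5.649 = -1.033.
C = C₀ × ½·erfc(-1.033) = 65.2 × 0.9280 = 60.5 mg/L.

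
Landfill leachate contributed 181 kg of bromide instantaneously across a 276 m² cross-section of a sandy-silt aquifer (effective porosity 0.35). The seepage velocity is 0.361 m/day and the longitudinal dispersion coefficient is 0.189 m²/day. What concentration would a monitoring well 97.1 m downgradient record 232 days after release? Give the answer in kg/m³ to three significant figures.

For an instantaneous plane source, C(x,t) = M/(n_e·A·√(4πDt)) · exp(−(x−vt)²/(4Dt)), with n_e·A the pore (flow) area.
Plume center vt = 0.361 × 232 = 83.752 m, so the well at 97.1 m is 13.348 m downgradient of the peak.
√(4πDt) = 23.47 m, giving peak height M/(n_e·A·√(4πDt)) = 181/(0.35 × 276 × 23.47) = 0.07983 kg/m³.
(x−vt)²/(4Dt) = (13.348)²/(4 × 0.189 × 232) = 1.016; exp(−1.016) = 0.3620.
C = 0.07983 × 0.3620 = 0.0289 kg/m³.

0.0289 kg/m³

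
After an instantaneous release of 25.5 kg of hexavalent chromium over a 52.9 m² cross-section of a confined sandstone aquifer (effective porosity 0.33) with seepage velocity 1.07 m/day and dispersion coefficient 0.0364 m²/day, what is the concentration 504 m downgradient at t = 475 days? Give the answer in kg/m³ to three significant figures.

For an instantaneous plane source, C(x,t) = M/(n_e·A·√(4πDt)) · exp(−(x−vt)²/(4Dt)), with n_e·A the pore (flow) area.
Plume center vt = 1.07 × 475 = 508.25 m, so the well at 504 m is 4.25 m upgradient of the peak.
√(4πDt) = 14.74 m, giving peak height M/(n_e·A·√(4πDt)) = 25.5/(0.33 × 52.9 × 14.74) = 0.09910 kg/m³.
(x−vt)²/(4Dt) = (-4.25)²/(4 × 0.0364 × 475) = 0.2612; exp(−0.2612) = 0.7701.
C = 0.09910 × 0.7701 = 0.0763 kg/m³.

0.0763 kg/m³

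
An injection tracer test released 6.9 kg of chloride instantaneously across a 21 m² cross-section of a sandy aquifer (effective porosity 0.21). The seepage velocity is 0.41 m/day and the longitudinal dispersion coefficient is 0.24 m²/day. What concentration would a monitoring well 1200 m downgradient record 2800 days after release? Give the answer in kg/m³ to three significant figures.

0.00623 kg/m³

For an instantaneous plane source, C(x,t) = M/(n_e·A·√(4πDt)) · exp(−(x−vt)²/(4Dt)), with n_e·A the pore (flow) area.
Plume center vt = 0.41 × 2800 = 1148 m, so the well at 1200 m is 52 m downgradient of the peak.
√(4πDt) = 91.89 m, giving peak height M/(n_e·A·√(4πDt)) = 6.9/(0.21 × 21 × 91.89) = 0.01703 kg/m³.
(x−vt)²/(4Dt) = (52)²/(4 × 0.24 × 2800) = 1.006; exp(−1.006) = 0.3657.
C = 0.01703 × 0.3657 = 0.00623 kg/m³.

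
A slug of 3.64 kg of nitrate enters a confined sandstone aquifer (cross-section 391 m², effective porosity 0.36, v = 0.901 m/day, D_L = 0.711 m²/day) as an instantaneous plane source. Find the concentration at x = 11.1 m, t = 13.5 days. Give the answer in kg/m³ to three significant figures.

For an instantaneous plane source, C(x,t) = M/(n_e·A·√(4πDt)) · exp(−(x−vt)²/(4Dt)), with n_e·A the pore (flow) area.
Plume center vt = 0.901 × 13.5 = 12.1635 m, so the well at 11.1 m is 1.0635 m upgradient of the peak.
√(4πDt) = 10.98 m, giving peak height M/(n_e·A·√(4πDt)) = 3.64/(0.36 × 391 × 10.98) = 0.002355 kg/m³.
(x−vt)²/(4Dt) = (-1.0635)²/(4 × 0.711 × 13.5) = 0.02946; exp(−0.02946) = 0.9710.
C = 0.002355 × 0.9710 = 0.00229 kg/m³.

0.00229 kg/m³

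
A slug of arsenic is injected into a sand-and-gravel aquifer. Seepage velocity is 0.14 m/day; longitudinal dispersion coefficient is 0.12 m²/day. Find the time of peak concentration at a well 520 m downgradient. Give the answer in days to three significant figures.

3710 days

For the 1D instantaneous-source solution, setting ∂C/∂t = 0 at fixed x gives v²t² + 2Dt − x² = 0, so t = (√(D² + v²x²) − D)/v².
√(D² + v²x²) = √(0.12² + 0.14² × 520²) = 72.80; v² = 0.0196.
t = (72.80 − 0.12)/0.0196 = 3710 days (vs. the pure-advection estimate x/v = 3710 d).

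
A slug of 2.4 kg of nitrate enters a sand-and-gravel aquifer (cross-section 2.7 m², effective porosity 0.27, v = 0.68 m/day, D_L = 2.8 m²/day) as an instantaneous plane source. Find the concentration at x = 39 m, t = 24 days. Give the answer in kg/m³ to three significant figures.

For an instantaneous plane source, C(x,t) = M/(n_e·A·√(4πDt)) · exp(−(x−vt)²/(4Dt)), with n_e·A the pore (flow) area.
Plume center vt = 0.68 × 24 = 16.32 m, so the well at 39 m is 22.68 m downgradient of the peak.
√(4πDt) = 29.06 m, giving peak height M/(n_e·A·√(4πDt)) = 2.4/(0.27 × 2.7 × 29.06) = 0.1133 kg/m³.
(x−vt)²/(4Dt) = (22.68)²/(4 × 2.8 × 24) = 1.914; exp(−1.914) = 0.1475.
C = 0.1133 × 0.1475 = 0.0167 kg/m³.

0.0167 kg/m³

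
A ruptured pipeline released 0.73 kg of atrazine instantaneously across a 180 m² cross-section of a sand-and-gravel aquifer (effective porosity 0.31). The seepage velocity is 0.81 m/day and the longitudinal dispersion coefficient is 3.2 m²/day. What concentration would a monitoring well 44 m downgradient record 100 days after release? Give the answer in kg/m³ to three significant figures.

7.08e-05 kg/m³

For an instantaneous plane source, C(x,t) = M/(n_e·A·√(4πDt)) · exp(−(x−vt)²/(4Dt)), with n_e·A the pore (flow) area.
Plume center vt = 0.81 × 100 = 81 m, so the well at 44 m is 37 m upgradient of the peak.
√(4πDt) = 63.41 m, giving peak height M/(n_e·A·√(4πDt)) = 0.73/(0.31 × 180 × 63.41) = 0.0002063 kg/m³.
(x−vt)²/(4Dt) = (-37)²/(4 × 3.2 × 100) = 1.070; exp(−1.070) = 0.3430.
C = 0.0002063 × 0.3430 = 7.08e-05 kg/m³.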